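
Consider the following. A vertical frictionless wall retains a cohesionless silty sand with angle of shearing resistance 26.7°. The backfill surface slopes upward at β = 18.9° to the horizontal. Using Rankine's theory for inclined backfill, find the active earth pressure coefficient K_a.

K_a = cos β · (cos β − √(cos²β − cos²φ)) / (cos β + √(cos²β − cos²φ)).
cos β = 0.9461, cos φ = 0.8934, √(cos²β − cos²φ) = 0.3114.
K_a = 0.9461 × (0.9461 − 0.3114)/(0.9461 + 0.3114) = 0.4775.

0.478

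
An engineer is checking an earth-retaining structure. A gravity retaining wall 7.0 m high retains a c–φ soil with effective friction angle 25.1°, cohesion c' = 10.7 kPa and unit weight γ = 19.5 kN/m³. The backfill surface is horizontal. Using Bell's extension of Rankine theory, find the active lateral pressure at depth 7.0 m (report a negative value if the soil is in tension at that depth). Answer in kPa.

41.6 kPa

K_a = (1 − sin φ)/(1 + sin φ) = 0.4043.
σ_a = K_a γ z − 2c√K_a = 0.4043×19.5×7.0 − 2×10.7×0.6358 = 41.58 kPa.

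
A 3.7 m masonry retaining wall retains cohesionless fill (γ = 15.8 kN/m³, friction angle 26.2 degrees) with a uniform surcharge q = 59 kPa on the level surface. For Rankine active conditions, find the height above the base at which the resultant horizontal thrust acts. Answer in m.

K_a = 0.3874.
Triangular part P₁ = ½K_aγH² = 41.90 at H/3 = 1.233 m; rectangular part P₂ = K_a q H = 84.58 at H/2 = 1.850 m.
ȳ = (P₁·1.233 + P₂·1.850)/(P₁+P₂) = 1.646 m.

1.65 m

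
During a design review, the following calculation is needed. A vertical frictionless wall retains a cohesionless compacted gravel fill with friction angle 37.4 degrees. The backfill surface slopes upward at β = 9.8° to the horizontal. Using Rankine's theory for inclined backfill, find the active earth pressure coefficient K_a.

0.253

K_a = cos β · (cos β − √(cos²β − cos²φ)) / (cos β + √(cos²β − cos²φ)).
cos β = 0.9854, cos φ = 0.7944, √(cos²β − cos²φ) = 0.5830.
K_a = 0.9854 × (0.9854 − 0.5830)/(0.9854 + 0.5830) = 0.2528.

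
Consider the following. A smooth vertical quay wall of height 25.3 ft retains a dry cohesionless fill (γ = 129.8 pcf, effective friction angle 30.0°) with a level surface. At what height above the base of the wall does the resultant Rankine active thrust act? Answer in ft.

8.43 ft

K_a = 0.3333.
The pressure distribution is triangular, so the resultant acts at H/3 above the base = 25.3/3 = 8.433 ft.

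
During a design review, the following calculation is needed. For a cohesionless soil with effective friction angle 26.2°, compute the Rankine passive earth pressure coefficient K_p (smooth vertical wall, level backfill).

K_p = (1 + sin φ)/(1 − sin φ) = tan²(45° + 26.2°/2) = 2.581.

2.58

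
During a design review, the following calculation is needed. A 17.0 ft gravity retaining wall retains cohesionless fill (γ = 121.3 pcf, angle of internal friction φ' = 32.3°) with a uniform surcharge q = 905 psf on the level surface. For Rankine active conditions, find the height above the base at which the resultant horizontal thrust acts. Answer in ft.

6.99 ft

K_a = 0.3035.
Triangular part P₁ = ½K_aγH² = 5319 at H/3 = 5.667 ft; rectangular part P₂ = K_a q H = 4669 at H/2 = 8.500 ft.
ȳ = (P₁·5.667 + P₂·8.500)/(P₁+P₂) = 6.991 ft.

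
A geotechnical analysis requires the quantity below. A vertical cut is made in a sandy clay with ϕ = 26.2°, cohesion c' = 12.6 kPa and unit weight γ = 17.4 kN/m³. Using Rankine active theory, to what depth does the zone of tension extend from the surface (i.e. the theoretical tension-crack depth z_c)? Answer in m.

2.33 m

K_a = tan²(45° − 26.2°/2) = 0.3874; √K_a = 0.6224.
The active pressure is zero where K_a γ z = 2c√K_a, so z_c = 2c/(γ√K_a) = 2×12.6/(17.4×0.6224) = 2.327 m.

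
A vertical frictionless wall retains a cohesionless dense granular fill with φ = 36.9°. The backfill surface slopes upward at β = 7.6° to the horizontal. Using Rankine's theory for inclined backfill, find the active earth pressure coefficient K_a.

K_a = cos β · (cos β − √(cos²β − cos²φ)) / (cos β + √(cos²β − cos²φ)).
cos β = 0.9912, cos φ = 0.7997, √(cos²β − cos²φ) = 0.5857.
K_a = 0.9912 × (0.9912 − 0.5857)/(0.9912 + 0.5857) = 0.2549.

0.255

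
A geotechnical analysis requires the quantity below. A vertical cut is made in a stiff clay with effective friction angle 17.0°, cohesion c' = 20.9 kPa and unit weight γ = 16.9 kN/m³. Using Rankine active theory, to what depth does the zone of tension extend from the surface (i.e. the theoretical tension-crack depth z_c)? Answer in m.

3.34 m

K_a = tan²(45° − 17.0°/2) = 0.5475; √K_a = 0.7400.
The active pressure is zero where K_a γ z = 2c√K_a, so z_c = 2c/(γ√K_a) = 2×20.9/(16.9×0.7400) = 3.343 m.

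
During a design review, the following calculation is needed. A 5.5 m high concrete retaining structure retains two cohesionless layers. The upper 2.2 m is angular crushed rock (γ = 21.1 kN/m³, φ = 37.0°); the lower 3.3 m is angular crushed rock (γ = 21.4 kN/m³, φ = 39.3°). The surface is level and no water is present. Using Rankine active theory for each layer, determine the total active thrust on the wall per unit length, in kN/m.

73.2 kN/m

K_a1 = tan²(45°−37.0°/2) = 0.2486; K_a2 = tan²(45°−39.3°/2) = 0.2245.
Layer 1: σ at base = K_a1 γ₁ h₁ = 11.54 kPa; P₁ = ½×11.54×2.2 = 12.69.
Layer 2: σ_v at top = γ₁h₁ = 46.42; σ_h top = K_a2×46.42 = 10.42; σ_h base = K_a2×(46.42+21.4×3.3) = 26.27.
P₂ = ½(10.42+26.27)×3.3 = 60.54. Total P_a = 12.69+60.54 = 73.23 kN/m.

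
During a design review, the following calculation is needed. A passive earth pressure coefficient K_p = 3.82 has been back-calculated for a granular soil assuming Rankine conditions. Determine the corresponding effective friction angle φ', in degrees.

35.8°

K_p = (1+sin φ)/(1−sin φ) ⇒ sin φ = (K_p − 1)/(K_p + 1) = 0.5851.
φ = arcsin(0.5851) = 35.81°.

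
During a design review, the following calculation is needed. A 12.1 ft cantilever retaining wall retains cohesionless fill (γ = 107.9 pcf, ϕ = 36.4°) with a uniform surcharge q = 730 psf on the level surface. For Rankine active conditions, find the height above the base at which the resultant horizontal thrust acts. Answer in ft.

K_a = 0.2552.
Triangular part P₁ = ½K_aγH² = 2015 at H/3 = 4.033 ft; rectangular part P₂ = K_a q H = 2254 at H/2 = 6.050 ft.
ȳ = (P₁·4.033 + P₂·6.050)/(P₁+P₂) = 5.098 ft.

5.10 ft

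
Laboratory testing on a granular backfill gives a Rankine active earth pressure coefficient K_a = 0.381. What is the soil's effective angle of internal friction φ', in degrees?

26.6°

K_a = tan²(45° − φ/2) ⇒ 45° − φ/2 = arctan(√0.381) = 31.69°.
φ = 2(45° − 31.69°) = 26.63°.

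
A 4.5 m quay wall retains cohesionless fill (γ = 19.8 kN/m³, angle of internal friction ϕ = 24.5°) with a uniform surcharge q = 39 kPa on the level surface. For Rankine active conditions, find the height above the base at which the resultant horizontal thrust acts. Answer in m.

1.85 m

K_a = 0.4137.
Triangular part P₁ = ½K_aγH² = 82.94 at H/3 = 1.500 m; rectangular part P₂ = K_a q H = 72.61 at H/2 = 2.250 m.
ȳ = (P₁·1.500 + P₂·2.250)/(P₁+P₂) = 1.850 m.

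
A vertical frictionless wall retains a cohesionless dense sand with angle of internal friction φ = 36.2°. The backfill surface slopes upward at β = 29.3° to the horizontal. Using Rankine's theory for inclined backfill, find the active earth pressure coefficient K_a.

K_a = cos β · (cos β − √(cos²β − cos²φ)) / (cos β + √(cos²β − cos²φ)).
cos β = 0.8721, cos φ = 0.8070, √(cos²β − cos²φ) = 0.3306.
K_a = 0.8721 × (0.8721 − 0.3306)/(0.8721 + 0.3306) = 0.3926.

0.393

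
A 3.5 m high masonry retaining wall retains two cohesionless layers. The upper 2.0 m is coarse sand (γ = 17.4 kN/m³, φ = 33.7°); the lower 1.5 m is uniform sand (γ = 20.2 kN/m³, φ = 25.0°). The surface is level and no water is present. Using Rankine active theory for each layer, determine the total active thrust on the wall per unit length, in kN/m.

40.4 kN/m

K_a1 = tan²(45°−33.7°/2) = 0.2863; K_a2 = tan²(45°−25.0°/2) = 0.4059.
Layer 1: σ at base = K_a1 γ₁ h₁ = 9.963 kPa; P₁ = ½×9.963×2.0 = 9.963.
Layer 2: σ_v at top = γ₁h₁ = 34.80; σ_h top = K_a2×34.80 = 14.12; σ_h base = K_a2×(34.80+20.2×1.5) = 26.42.
P₂ = ½(14.12+26.42)×1.5 = 30.41. Total P_a = 9.963+30.41 = 40.37 kN/m.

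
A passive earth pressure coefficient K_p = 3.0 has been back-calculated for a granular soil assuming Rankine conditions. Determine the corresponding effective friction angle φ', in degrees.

K_p = (1+sin φ)/(1−sin φ) ⇒ sin φ = (K_p − 1)/(K_p + 1) = 0.5000.
φ = arcsin(0.5000) = 30.00°.

30.0°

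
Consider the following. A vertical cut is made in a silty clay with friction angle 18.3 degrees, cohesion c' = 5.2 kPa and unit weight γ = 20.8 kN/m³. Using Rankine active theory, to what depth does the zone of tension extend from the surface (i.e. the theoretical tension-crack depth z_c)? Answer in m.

K_a = tan²(45° − 18.3°/2) = 0.5221; √K_a = 0.7226.
The active pressure is zero where K_a γ z = 2c√K_a, so z_c = 2c/(γ√K_a) = 2×5.2/(20.8×0.7226) = 0.6920 m.

0.692 m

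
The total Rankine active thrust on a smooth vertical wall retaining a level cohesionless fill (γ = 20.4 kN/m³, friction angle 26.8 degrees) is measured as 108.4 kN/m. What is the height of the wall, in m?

5.30 m

K_a = 0.3785. P_a = ½ K_a γ H² ⇒ H = √(2P_a/(K_a γ)).
H = √(2×108.4/(0.3785×20.4)) = 5.299 m.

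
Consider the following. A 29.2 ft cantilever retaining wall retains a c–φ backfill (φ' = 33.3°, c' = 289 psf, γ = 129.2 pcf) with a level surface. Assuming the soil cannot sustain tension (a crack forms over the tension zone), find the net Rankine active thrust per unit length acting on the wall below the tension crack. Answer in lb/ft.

8220 lb/ft

K_a = 0.2911; √K_a = 0.5396.
Tension-crack depth z_c = 2c/(γ√K_a) = 2×289/(129.2×0.5396) = 8.291 ft.
σ_a at base = K_a γ H − 2c√K_a = 0.2911×129.2×29.2 − 2×289×0.5396 = 786.5 psf.
P_a = ½ × 786.5 × (H − z_c) = 0.5×786.5×20.91 = 8222 lb/ft.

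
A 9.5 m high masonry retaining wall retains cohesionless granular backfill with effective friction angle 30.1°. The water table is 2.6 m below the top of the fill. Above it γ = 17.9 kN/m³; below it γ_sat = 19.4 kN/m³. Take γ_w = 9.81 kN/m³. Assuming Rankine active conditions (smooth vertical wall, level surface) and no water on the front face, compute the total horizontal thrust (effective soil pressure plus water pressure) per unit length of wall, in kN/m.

K_a = tan²(45° − φ/2) = 0.3320.
γ' = 19.4 − 9.81 = 9.590 kN/m³. Depth below WT = 6.9 m.
σ'_h at WT = K_a γ d_w = 15.45 kPa; at base = 15.45 + K_a γ' × 6.9 = 37.42 kPa.
P₁ (0–2.6 m) = ½×15.45×2.6 = 20.09. P₂ (2.6–9.5 m) = ½(15.45+37.42)×6.9 = 182.4.
P_w = ½ γ_w h₂² = 0.5×9.81×6.9² = 233.5. Total = 20.09+182.4+233.5 = 436.0 kN/m.

436 kN/m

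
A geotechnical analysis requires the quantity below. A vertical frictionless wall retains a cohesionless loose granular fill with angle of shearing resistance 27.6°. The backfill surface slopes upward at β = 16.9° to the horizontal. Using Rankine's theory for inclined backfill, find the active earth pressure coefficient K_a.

K_a = cos β · (cos β − √(cos²β − cos²φ)) / (cos β + √(cos²β − cos²φ)).
cos β = 0.9568, cos φ = 0.8862, √(cos²β − cos²φ) = 0.3607.
K_a = 0.9568 × (0.9568 − 0.3607)/(0.9568 + 0.3607) = 0.4329.

0.433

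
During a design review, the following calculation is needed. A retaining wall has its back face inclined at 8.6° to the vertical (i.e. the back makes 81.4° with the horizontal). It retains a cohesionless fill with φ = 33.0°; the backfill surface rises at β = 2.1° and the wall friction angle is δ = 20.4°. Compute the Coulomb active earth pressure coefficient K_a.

K_a = sin²(α+φ) / [sin²α · sin(α−δ) · (1 + √{sin(φ+δ)sin(φ−β) / (sin(α−δ)sin(α+β))})²].
With α = 81.4°, φ = 33.0°, δ = 20.4°, β = 2.1°: K_a = 0.3401.

0.340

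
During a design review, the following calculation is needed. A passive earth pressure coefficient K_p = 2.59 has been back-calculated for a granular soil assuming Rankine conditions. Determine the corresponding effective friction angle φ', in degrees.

26.3°

K_p = (1+sin φ)/(1−sin φ) ⇒ sin φ = (K_p − 1)/(K_p + 1) = 0.4429.
φ = arcsin(0.4429) = 26.29°.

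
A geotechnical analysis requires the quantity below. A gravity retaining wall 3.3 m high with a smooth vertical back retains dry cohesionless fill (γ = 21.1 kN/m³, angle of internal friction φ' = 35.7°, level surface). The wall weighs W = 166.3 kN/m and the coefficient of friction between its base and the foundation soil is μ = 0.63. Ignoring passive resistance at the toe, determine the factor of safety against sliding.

K_a = tan²(45° − 35.7°/2) = 0.2630.
P_a = ½K_aγH² = 0.5×0.2630×21.1×3.3² = 30.22 kN/m, acting at H/3 = 1.100 m above the base.
FS_sliding = μW / P_a = 0.63×166.3 / 30.22 = 3.467.

3.47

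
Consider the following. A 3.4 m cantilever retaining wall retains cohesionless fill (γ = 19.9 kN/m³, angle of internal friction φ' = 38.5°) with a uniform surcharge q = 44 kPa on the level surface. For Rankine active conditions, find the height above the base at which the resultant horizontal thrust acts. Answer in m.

K_a = 0.2327.
Triangular part P₁ = ½K_aγH² = 26.76 at H/3 = 1.133 m; rectangular part P₂ = K_a q H = 34.81 at H/2 = 1.700 m.
ȳ = (P₁·1.133 + P₂·1.700)/(P₁+P₂) = 1.454 m.

1.45 m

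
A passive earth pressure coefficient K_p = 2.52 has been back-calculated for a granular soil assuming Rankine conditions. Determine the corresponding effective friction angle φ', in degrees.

25.6°

K_p = (1+sin φ)/(1−sin φ) ⇒ sin φ = (K_p − 1)/(K_p + 1) = 0.4318.
φ = arcsin(0.4318) = 25.58°.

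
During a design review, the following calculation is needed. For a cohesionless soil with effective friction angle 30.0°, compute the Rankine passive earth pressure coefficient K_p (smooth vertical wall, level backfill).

3.00

K_p = (1 + sin φ)/(1 − sin φ) = tan²(45° + 30.0°/2) = 3.000.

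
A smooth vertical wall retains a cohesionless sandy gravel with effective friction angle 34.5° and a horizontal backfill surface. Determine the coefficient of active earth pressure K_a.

K_a = tan²(45° − φ/2) = tan²(27.75°) = 0.2768.

0.277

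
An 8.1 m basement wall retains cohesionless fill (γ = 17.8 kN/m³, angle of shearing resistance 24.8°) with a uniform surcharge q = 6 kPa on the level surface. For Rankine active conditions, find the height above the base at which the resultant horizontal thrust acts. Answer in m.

K_a = 0.4090.
Triangular part P₁ = ½K_aγH² = 238.8 at H/3 = 2.700 m; rectangular part P₂ = K_a q H = 19.88 at H/2 = 4.050 m.
ȳ = (P₁·2.700 + P₂·4.050)/(P₁+P₂) = 2.804 m.

2.80 m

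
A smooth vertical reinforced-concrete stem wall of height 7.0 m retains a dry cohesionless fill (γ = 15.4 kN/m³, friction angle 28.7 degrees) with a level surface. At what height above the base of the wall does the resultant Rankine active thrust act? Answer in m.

K_a = 0.3511.
The pressure distribution is triangular, so the resultant acts at H/3 above the base = 7.0/3 = 2.333 m.

2.33 m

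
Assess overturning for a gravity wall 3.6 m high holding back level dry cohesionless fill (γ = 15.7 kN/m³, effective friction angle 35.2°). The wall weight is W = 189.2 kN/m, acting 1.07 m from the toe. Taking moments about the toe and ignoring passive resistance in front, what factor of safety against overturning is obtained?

K_a = tan²(45° − 35.2°/2) = 0.2687.
P_a = ½K_aγH² = 0.5×0.2687×15.7×3.6² = 27.34 kN/m, acting at H/3 = 1.200 m above the base.
Overturning moment M_o = P_a × H/3 = 27.34 × 1.200 = 32.80.
Resisting moment M_r = W × 1.07 = 189.2 × 1.07 = 202.4.
FS_overturning = M_r/M_o = 202.4/32.80 = 6.172.

6.17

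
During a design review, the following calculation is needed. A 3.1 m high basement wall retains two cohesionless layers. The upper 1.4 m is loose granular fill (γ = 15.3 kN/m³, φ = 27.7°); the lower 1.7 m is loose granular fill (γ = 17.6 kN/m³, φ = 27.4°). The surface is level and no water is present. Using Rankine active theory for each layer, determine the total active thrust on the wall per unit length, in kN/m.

K_a1 = tan²(45°−27.7°/2) = 0.3653; K_a2 = tan²(45°−27.4°/2) = 0.3697.
Layer 1: σ at base = K_a1 γ₁ h₁ = 7.825 kPa; P₁ = ½×7.825×1.4 = 5.478.
Layer 2: σ_v at top = γ₁h₁ = 21.42; σ_h top = K_a2×21.42 = 7.918; σ_h base = K_a2×(21.42+17.6×1.7) = 18.98.
P₂ = ½(7.918+18.98)×1.7 = 22.86. Total P_a = 5.478+22.86 = 28.34 kN/m.

28.3 kN/m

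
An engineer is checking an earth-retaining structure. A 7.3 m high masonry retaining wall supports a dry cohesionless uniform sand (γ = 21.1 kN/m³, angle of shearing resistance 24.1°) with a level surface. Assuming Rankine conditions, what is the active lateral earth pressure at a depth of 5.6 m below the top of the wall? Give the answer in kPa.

K_a = (1 − sin φ)/(1 + sin φ) = 0.4201.
σ_h = K_a γ z = 0.4201 × 21.1 × 5.6 = 49.64 kPa.

49.6 kPa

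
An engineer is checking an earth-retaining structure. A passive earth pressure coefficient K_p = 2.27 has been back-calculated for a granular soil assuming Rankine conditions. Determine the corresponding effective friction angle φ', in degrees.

K_p = (1+sin φ)/(1−sin φ) ⇒ sin φ = (K_p − 1)/(K_p + 1) = 0.3884.
φ = arcsin(0.3884) = 22.85°.

22.9°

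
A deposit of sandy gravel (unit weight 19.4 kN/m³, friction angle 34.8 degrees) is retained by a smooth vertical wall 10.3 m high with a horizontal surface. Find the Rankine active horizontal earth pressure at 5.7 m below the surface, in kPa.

30.2 kPa

K_a = (1 − sin φ)/(1 + sin φ) = 0.2733.
σ_h = K_a γ z = 0.2733 × 19.4 × 5.7 = 30.22 kPa.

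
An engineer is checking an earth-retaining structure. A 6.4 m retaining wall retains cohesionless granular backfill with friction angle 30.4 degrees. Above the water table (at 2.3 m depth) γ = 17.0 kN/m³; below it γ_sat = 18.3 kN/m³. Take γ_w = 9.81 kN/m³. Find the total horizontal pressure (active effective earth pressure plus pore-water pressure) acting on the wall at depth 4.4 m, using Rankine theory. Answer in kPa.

39.3 kPa

K_a = (1 − sin φ)/(1 + sin φ) = 0.3280.
γ' = 18.3 − 9.81 = 8.490 kN/m³.
Effective vertical stress at 4.4 m: σ'_v = 17.0×2.3 + 8.490×2.10 = 56.93 kPa.
σ'_h = K_a σ'_v = 0.3280 × 56.93 = 18.67 kPa; u = γ_w × 2.10 = 20.60 kPa.
Total σ_h = 18.67 + 20.60 = 39.27 kPa.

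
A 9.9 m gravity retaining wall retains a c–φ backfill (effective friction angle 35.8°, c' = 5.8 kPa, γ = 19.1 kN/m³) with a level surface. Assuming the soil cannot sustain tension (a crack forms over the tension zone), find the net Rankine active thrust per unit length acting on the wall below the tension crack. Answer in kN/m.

190 kN/m

K_a = 0.2619; √K_a = 0.5117.
Tension-crack depth z_c = 2c/(γ√K_a) = 2×5.8/(19.1×0.5117) = 1.187 m.
σ_a at base = K_a γ H − 2c√K_a = 0.2619×19.1×9.9 − 2×5.8×0.5117 = 43.58 kPa.
P_a = ½ × 43.58 × (H − z_c) = 0.5×43.58×8.713 = 189.9 kN/m.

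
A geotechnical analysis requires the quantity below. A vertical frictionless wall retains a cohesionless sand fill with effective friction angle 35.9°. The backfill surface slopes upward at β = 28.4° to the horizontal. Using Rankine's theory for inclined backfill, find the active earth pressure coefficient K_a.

K_a = cos β · (cos β − √(cos²β − cos²φ)) / (cos β + √(cos²β − cos²φ)).
cos β = 0.8796, cos φ = 0.8100, √(cos²β − cos²φ) = 0.3429.
K_a = 0.8796 × (0.8796 − 0.3429)/(0.8796 + 0.3429) = 0.3862.

0.386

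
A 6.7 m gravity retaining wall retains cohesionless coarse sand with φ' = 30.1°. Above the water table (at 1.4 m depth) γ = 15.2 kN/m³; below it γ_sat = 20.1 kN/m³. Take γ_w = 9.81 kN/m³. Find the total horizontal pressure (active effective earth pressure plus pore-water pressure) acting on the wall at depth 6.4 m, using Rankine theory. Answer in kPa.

K_a = (1 − sin φ)/(1 + sin φ) = 0.3320.
γ' = 20.1 − 9.81 = 10.29 kN/m³.
Effective vertical stress at 6.4 m: σ'_v = 15.2×1.4 + 10.29×5.00 = 72.73 kPa.
σ'_h = K_a σ'_v = 0.3320 × 72.73 = 24.15 kPa; u = γ_w × 5.00 = 49.05 kPa.
Total σ_h = 24.15 + 49.05 = 73.20 kPa.

73.2 kPa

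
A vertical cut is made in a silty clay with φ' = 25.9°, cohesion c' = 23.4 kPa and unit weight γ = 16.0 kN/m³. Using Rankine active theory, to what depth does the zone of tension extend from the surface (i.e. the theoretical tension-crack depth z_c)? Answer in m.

K_a = tan²(45° − 25.9°/2) = 0.3920; √K_a = 0.6261.
The active pressure is zero where K_a γ z = 2c√K_a, so z_c = 2c/(γ√K_a) = 2×23.4/(16.0×0.6261) = 4.672 m.

4.67 m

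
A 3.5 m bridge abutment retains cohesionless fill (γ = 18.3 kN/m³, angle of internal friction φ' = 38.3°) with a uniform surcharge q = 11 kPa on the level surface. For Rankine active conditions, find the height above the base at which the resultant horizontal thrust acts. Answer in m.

K_a = 0.2347.
Triangular part P₁ = ½K_aγH² = 26.31 at H/3 = 1.167 m; rectangular part P₂ = K_a q H = 9.037 at H/2 = 1.750 m.
ȳ = (P₁·1.167 + P₂·1.750)/(P₁+P₂) = 1.316 m.

1.32 m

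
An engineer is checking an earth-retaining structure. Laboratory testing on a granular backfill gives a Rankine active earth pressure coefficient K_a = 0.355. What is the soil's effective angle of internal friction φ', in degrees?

28.4°

K_a = tan²(45° − φ/2) ⇒ 45° − φ/2 = arctan(√0.355) = 30.79°.
φ = 2(45° − 30.79°) = 28.43°.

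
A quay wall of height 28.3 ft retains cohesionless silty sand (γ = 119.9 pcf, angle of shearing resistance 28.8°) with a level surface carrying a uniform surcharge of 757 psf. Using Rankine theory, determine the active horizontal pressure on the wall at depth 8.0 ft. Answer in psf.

600 psf

K_a = (1 − sin φ)/(1 + sin φ) = 0.3498.
σ_v = γz + q = 119.9 × 8.0 + 757 = 1716 psf.
σ_h = K_a σ_v = 0.3498 × 1716 = 600.2 psf.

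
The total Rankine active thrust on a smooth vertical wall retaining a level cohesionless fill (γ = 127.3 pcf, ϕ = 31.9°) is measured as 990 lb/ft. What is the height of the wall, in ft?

K_a = 0.3085. P_a = ½ K_a γ H² ⇒ H = √(2P_a/(K_a γ)).
H = √(2×990/(0.3085×127.3)) = 7.100 ft.

7.10 ft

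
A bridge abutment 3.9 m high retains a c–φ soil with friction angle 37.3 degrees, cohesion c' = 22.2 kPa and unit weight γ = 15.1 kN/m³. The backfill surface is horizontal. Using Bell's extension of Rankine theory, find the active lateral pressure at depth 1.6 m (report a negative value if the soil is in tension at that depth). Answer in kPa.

K_a = (1 − sin φ)/(1 + sin φ) = 0.2453.
σ_a = K_a γ z − 2c√K_a = 0.2453×15.1×1.6 − 2×22.2×0.4953 = -16.06 kPa.

-16.1 kPa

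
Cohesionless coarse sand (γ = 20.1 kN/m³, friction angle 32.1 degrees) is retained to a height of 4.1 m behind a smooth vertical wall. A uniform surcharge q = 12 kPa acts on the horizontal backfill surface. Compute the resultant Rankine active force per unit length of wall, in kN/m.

K_a = tan²(45° − φ/2) = 0.3060.
Soil triangle: ½ K_a γ H² = 0.5×0.3060×20.1×4.1² = 51.70 kN/m.
Surcharge rectangle: K_a q H = 0.3060×12×4.1 = 15.05 kN/m.
Total = 51.70 + 15.05 = 66.75 kN/m.

66.8 kN/m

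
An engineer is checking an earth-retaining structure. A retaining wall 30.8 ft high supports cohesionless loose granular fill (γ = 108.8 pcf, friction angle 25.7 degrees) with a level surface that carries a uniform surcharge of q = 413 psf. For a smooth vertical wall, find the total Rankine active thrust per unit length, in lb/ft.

25400 lb/ft

K_a = tan²(45° − φ/2) = 0.3950.
Soil triangle: ½ K_a γ H² = 0.5×0.3950×108.8×30.8² = 20390 lb/ft.
Surcharge rectangle: K_a q H = 0.3950×413×30.8 = 5025 lb/ft.
Total = 20390 + 5025 = 25410 lb/ft.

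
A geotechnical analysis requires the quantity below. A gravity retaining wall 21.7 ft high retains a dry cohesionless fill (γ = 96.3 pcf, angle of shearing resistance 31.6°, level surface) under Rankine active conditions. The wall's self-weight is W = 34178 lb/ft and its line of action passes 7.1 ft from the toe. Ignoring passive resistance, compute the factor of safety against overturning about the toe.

K_a = tan²(45° − 31.6°/2) = 0.3123.
P_a = ½K_aγH² = 0.5×0.3123×96.3×21.7² = 7082 lb/ft, acting at H/3 = 7.233 ft above the base.
Overturning moment M_o = P_a × H/3 = 7082 × 7.233 = 51230.
Resisting moment M_r = W × 7.1 = 34178 × 7.1 = 242700.
FS_overturning = M_r/M_o = 242700/51230 = 4.737.

4.74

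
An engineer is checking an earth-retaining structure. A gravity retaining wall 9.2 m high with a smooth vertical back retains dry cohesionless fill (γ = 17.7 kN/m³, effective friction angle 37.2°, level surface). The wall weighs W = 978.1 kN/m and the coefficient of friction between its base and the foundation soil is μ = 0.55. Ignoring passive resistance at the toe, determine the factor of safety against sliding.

2.91

K_a = tan²(45° − 37.2°/2) = 0.2464.
P_a = ½K_aγH² = 0.5×0.2464×17.7×9.2² = 184.6 kN/m, acting at H/3 = 3.067 m above the base.
FS_sliding = μW / P_a = 0.55×978.1 / 184.6 = 2.914.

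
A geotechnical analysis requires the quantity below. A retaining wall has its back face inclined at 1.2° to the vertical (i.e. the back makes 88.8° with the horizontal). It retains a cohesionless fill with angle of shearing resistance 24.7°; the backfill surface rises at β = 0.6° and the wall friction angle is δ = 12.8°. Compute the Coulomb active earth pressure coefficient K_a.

0.382

K_a = sin²(α+φ) / [sin²α · sin(α−δ) · (1 + √{sin(φ+δ)sin(φ−β) / (sin(α−δ)sin(α+β))})²].
With α = 88.8°, φ = 24.7°, δ = 12.8°, β = 0.6°: K_a = 0.3822.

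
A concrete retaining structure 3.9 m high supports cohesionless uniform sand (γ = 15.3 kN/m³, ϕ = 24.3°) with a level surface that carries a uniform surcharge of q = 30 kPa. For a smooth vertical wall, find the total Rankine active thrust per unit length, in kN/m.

97.3 kN/m

K_a = tan²(45° − φ/2) = 0.4169.
Soil triangle: ½ K_a γ H² = 0.5×0.4169×15.3×3.9² = 48.51 kN/m.
Surcharge rectangle: K_a q H = 0.4169×30×3.9 = 48.78 kN/m.
Total = 48.51 + 48.78 = 97.29 kN/m.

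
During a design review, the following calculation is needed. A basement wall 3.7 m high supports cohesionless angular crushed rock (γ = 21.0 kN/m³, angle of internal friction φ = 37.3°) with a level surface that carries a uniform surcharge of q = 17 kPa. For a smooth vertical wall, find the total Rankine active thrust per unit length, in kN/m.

K_a = tan²(45° − φ/2) = 0.2453.
Soil triangle: ½ K_a γ H² = 0.5×0.2453×21.0×3.7² = 35.27 kN/m.
Surcharge rectangle: K_a q H = 0.2453×17×3.7 = 15.43 kN/m.
Total = 35.27 + 15.43 = 50.70 kN/m.

50.7 kN/m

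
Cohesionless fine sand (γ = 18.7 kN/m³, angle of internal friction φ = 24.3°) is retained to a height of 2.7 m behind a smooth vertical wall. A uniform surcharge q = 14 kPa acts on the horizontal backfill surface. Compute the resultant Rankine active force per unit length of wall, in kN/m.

44.2 kN/m

K_a = tan²(45° − φ/2) = 0.4169.
Soil triangle: ½ K_a γ H² = 0.5×0.4169×18.7×2.7² = 28.42 kN/m.
Surcharge rectangle: K_a q H = 0.4169×14×2.7 = 15.76 kN/m.
Total = 28.42 + 15.76 = 44.18 kN/m.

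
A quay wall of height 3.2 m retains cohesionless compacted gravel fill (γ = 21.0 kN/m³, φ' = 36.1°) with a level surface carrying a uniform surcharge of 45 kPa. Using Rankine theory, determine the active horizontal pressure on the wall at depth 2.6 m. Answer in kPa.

25.7 kPa

K_a = (1 − sin φ)/(1 + sin φ) = 0.2585.
σ_v = γz + q = 21.0 × 2.6 + 45 = 99.60 kPa.
σ_h = K_a σ_v = 0.2585 × 99.60 = 25.75 kPa.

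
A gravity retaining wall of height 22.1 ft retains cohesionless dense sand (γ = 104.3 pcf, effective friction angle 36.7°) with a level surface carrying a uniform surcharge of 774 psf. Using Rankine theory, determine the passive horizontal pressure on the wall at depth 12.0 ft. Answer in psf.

K_p = (1 + sin φ)/(1 − sin φ) = 3.970.
σ_v = γz + q = 104.3 × 12.0 + 774 = 2026 psf.
σ_h = K_p σ_v = 3.970 × 2026 = 8043 psf.

8040 psf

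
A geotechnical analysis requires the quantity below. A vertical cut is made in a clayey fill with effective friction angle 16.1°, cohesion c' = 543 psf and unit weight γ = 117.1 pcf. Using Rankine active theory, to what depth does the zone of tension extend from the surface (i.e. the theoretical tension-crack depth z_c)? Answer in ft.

12.3 ft

K_a = tan²(45° − 16.1°/2) = 0.5658; √K_a = 0.7522.
The active pressure is zero where K_a γ z = 2c√K_a, so z_c = 2c/(γ√K_a) = 2×543/(117.1×0.7522) = 12.33 ft.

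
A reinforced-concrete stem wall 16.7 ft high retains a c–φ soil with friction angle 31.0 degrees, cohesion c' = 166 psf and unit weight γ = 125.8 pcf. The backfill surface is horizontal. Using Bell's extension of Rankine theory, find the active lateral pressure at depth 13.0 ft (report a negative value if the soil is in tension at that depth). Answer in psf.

K_a = (1 − sin φ)/(1 + sin φ) = 0.3201.
σ_a = K_a γ z − 2c√K_a = 0.3201×125.8×13.0 − 2×166×0.5658 = 335.7 psf.

336 psf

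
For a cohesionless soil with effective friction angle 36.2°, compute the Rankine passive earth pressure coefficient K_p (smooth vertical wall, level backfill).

3.89

K_p = (1 + sin φ)/(1 − sin φ) = tan²(45° + 36.2°/2) = 3.885.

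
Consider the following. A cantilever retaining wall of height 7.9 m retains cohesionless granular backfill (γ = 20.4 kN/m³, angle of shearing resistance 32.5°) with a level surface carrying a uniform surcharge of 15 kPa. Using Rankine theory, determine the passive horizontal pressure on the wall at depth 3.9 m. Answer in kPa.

314 kPa

K_p = (1 + sin φ)/(1 − sin φ) = 3.322.
σ_v = γz + q = 20.4 × 3.9 + 15 = 94.56 kPa.
σ_h = K_p σ_v = 3.322 × 94.56 = 314.2 kPa.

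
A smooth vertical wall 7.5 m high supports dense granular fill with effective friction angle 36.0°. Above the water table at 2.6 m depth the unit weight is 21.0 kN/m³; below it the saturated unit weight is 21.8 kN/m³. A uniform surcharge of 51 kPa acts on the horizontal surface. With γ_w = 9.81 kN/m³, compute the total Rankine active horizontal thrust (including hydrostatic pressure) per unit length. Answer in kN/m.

K_a = tan²(45° − φ/2) = 0.2596.
γ' = 21.8 − 9.81 = 11.99 kN/m³. h₂ = H − d_w = 4.9 m.
σ'_h: at surface K_a·q = 13.24; at WT K_a(q+γd_w) = 27.42; at base K_a(q+γd_w+γ'h₂) = 42.67 kPa.
P₁ = ½(13.24+27.42)×2.6 = 52.85; P₂ = ½(27.42+42.67)×4.9 = 171.7; P_w = ½γ_w h₂² = 117.8.
Total = 52.85+171.7+117.8 = 342.3 kN/m.

342 kN/m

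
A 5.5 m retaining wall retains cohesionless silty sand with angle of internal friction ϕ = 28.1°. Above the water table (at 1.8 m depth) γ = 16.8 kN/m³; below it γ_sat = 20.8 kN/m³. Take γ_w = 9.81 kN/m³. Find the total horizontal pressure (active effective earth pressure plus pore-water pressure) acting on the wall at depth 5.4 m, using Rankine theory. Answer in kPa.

60.4 kPa

K_a = (1 − sin φ)/(1 + sin φ) = 0.3596.
γ' = 20.8 − 9.81 = 10.99 kN/m³.
Effective vertical stress at 5.4 m: σ'_v = 16.8×1.8 + 10.99×3.60 = 69.80 kPa.
σ'_h = K_a σ'_v = 0.3596 × 69.80 = 25.10 kPa; u = γ_w × 3.60 = 35.32 kPa.
Total σ_h = 25.10 + 35.32 = 60.42 kPa.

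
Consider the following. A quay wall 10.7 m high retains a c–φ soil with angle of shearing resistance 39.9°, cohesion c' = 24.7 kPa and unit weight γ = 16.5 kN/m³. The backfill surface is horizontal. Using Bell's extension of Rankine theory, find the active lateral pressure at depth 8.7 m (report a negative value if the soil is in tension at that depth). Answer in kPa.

8.27 kPa

K_a = (1 − sin φ)/(1 + sin φ) = 0.2184.
σ_a = K_a γ z − 2c√K_a = 0.2184×16.5×8.7 − 2×24.7×0.4674 = 8.268 kPa.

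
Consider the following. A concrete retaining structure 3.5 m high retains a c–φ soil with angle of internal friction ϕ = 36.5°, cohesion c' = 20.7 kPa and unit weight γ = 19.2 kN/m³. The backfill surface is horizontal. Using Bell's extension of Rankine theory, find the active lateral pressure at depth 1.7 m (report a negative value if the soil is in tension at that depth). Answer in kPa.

-12.6 kPa

K_a = (1 − sin φ)/(1 + sin φ) = 0.2541.
σ_a = K_a γ z − 2c√K_a = 0.2541×19.2×1.7 − 2×20.7×0.5040 = -12.57 kPa.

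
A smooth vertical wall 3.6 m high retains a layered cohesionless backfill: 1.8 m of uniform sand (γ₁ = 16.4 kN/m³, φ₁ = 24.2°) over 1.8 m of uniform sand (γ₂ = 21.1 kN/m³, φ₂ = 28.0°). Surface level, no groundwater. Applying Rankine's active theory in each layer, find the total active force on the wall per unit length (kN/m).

42.6 kN/m

K_a1 = tan²(45°−24.2°/2) = 0.4185; K_a2 = tan²(45°−28.0°/2) = 0.3610.
Layer 1: σ at base = K_a1 γ₁ h₁ = 12.35 kPa; P₁ = ½×12.35×1.8 = 11.12.
Layer 2: σ_v at top = γ₁h₁ = 29.52; σ_h top = K_a2×29.52 = 10.66; σ_h base = K_a2×(29.52+21.1×1.8) = 24.37.
P₂ = ½(10.66+24.37)×1.8 = 31.52. Total P_a = 11.12+31.52 = 42.64 kN/m.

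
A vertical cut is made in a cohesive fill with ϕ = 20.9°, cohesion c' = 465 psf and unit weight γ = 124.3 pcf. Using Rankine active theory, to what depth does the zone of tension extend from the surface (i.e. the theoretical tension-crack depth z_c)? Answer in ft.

K_a = tan²(45° − 20.9°/2) = 0.4741; √K_a = 0.6886.
The active pressure is zero where K_a γ z = 2c√K_a, so z_c = 2c/(γ√K_a) = 2×465/(124.3×0.6886) = 10.87 ft.

10.9 ft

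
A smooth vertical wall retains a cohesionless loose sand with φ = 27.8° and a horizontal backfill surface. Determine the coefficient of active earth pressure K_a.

K_a = (1 − sin φ)/(1 + sin φ) = (1 − sin 27.8°)/(1 + sin 27.8°) = 0.3639.

0.364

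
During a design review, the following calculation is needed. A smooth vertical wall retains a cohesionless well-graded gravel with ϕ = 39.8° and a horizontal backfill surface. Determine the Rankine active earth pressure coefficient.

0.219

K_a = (1 − sin φ)/(1 + sin φ) = (1 − sin 39.8°)/(1 + sin 39.8°) = 0.2194.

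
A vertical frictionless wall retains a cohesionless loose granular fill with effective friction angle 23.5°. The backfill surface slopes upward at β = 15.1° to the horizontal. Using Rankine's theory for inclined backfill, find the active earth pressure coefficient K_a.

0.506

K_a = cos β · (cos β − √(cos²β − cos²φ)) / (cos β + √(cos²β − cos²φ)).
cos β = 0.9655, cos φ = 0.9171, √(cos²β − cos²φ) = 0.3019.
K_a = 0.9655 × (0.9655 − 0.3019)/(0.9655 + 0.3019) = 0.5055.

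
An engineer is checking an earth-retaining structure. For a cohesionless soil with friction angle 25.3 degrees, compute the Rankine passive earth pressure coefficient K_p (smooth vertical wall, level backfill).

2.49

K_p = (1 + sin φ)/(1 − sin φ) = tan²(45° + 25.3°/2) = 2.493.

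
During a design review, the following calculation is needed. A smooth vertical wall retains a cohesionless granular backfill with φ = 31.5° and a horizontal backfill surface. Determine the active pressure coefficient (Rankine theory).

K_a = (1 − sin φ)/(1 + sin φ) = (1 − sin 31.5°)/(1 + sin 31.5°) = 0.3136.

0.314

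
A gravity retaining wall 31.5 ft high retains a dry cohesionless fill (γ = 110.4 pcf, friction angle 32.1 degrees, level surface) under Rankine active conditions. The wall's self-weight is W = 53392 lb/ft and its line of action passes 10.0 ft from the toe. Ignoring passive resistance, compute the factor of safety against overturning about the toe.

K_a = tan²(45° − 32.1°/2) = 0.3060.
P_a = ½K_aγH² = 0.5×0.3060×110.4×31.5² = 16760 lb/ft, acting at H/3 = 10.50 ft above the base.
Overturning moment M_o = P_a × H/3 = 16760 × 10.50 = 176000.
Resisting moment M_r = W × 10.0 = 53392 × 10.0 = 533900.
FS_overturning = M_r/M_o = 533900/176000 = 3.034.

3.03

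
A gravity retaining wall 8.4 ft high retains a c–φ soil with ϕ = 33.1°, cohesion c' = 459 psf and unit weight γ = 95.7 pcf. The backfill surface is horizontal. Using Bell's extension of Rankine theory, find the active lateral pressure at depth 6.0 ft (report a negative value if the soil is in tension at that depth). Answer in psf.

-329 psf

K_a = (1 − sin φ)/(1 + sin φ) = 0.2936.
σ_a = K_a γ z − 2c√K_a = 0.2936×95.7×6.0 − 2×459×0.5418 = -328.8 psf.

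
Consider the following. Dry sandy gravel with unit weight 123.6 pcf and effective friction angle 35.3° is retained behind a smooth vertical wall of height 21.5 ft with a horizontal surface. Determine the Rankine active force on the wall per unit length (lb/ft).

K_a = tan²(45° − φ/2) = 0.2675.
P_a = ½ K_a γ H² = 0.5 × 0.2675 × 123.6 × 21.5² = 7643 lb/ft.

7640 lb/ft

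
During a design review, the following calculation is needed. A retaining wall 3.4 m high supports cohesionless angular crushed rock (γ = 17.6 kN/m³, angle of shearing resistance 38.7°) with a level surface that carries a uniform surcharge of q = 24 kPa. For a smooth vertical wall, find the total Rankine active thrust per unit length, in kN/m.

42.3 kN/m

K_a = tan²(45° − φ/2) = 0.2306.
Soil triangle: ½ K_a γ H² = 0.5×0.2306×17.6×3.4² = 23.46 kN/m.
Surcharge rectangle: K_a q H = 0.2306×24×3.4 = 18.82 kN/m.
Total = 23.46 + 18.82 = 42.27 kN/m.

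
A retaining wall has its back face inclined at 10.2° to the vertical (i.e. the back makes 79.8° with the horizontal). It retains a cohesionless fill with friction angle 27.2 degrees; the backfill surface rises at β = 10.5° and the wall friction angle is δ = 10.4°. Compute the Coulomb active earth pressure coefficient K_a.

0.491

K_a = sin²(α+φ) / [sin²α · sin(α−δ) · (1 + √{sin(φ+δ)sin(φ−β) / (sin(α−δ)sin(α+β))})²].
With α = 79.8°, φ = 27.2°, δ = 10.4°, β = 10.5°: K_a = 0.4913.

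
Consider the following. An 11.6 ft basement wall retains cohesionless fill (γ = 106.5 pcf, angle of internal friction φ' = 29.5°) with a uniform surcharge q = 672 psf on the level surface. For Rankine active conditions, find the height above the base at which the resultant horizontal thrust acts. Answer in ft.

4.87 ft

K_a = 0.3401.
Triangular part P₁ = ½K_aγH² = 2437 at H/3 = 3.867 ft; rectangular part P₂ = K_a q H = 2651 at H/2 = 5.800 ft.
ȳ = (P₁·3.867 + P₂·5.800)/(P₁+P₂) = 4.874 ft.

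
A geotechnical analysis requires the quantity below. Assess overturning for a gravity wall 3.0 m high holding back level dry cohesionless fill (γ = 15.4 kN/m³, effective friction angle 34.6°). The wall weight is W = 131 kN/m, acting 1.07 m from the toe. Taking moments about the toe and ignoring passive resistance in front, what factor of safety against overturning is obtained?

K_a = tan²(45° − 34.6°/2) = 0.2756.
P_a = ½K_aγH² = 0.5×0.2756×15.4×3.0² = 19.10 kN/m, acting at H/3 = 1.000 m above the base.
Overturning moment M_o = P_a × H/3 = 19.10 × 1.000 = 19.10.
Resisting moment M_r = W × 1.07 = 131 × 1.07 = 140.2.
FS_overturning = M_r/M_o = 140.2/19.10 = 7.338.

7.34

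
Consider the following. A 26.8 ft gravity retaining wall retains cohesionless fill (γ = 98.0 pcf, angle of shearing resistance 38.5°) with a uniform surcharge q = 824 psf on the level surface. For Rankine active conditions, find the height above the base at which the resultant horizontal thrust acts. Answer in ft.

K_a = 0.2327.
Triangular part P₁ = ½K_aγH² = 8188 at H/3 = 8.933 ft; rectangular part P₂ = K_a q H = 5138 at H/2 = 13.40 ft.
ȳ = (P₁·8.933 + P₂·13.40)/(P₁+P₂) = 10.66 ft.

10.7 ft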